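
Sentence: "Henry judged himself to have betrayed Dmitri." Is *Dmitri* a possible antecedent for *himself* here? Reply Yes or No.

No

*himself* is a reflexive; Principle A requires it to be bound within its binding domain — the matrix clause.
— Dmitri: object of the clause headed by 'betrayed'; does not c-command the reflexive — cannot bind it (Principle A).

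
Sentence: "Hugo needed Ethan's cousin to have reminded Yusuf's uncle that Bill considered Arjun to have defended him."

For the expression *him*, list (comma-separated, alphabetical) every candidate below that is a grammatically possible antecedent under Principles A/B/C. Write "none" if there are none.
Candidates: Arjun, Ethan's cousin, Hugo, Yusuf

Ethan's cousin, Hugo, Yusuf

*him* is a pronoun; Principle B requires it to be free in its binding domain — the clause headed by 'defended'.
— Arjun: subject of the clause headed by 'defended'; c-commands the pronoun within its binding domain — blocked (Principle B).
— Ethan's cousin: subject of the clause headed by 'reminded'; c-commands the pronoun but lies outside its binding domain — allowed.
— Hugo: subject of the matrix clause; c-commands the pronoun but lies outside its binding domain — allowed.
— Yusuf: possessor inside the object DP of the clause headed by 'reminded'; does not c-command the pronoun — Principle B does not apply; allowed.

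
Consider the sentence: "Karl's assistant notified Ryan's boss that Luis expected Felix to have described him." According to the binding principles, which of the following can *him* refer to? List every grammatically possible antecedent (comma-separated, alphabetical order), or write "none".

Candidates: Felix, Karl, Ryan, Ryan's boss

Karl, Ryan, Ryan's boss

*him* is a pronoun; Principle B requires it to be free in its binding domain — the clause headed by 'described'.
— Felix: subject of the clause headed by 'described'; c-commands the pronoun within its binding domain — blocked (Principle B).
— Karl: possessor inside the subject DP of the matrix clause; does not c-command the pronoun — Principle B does not apply; allowed.
— Ryan: possessor inside the object DP of the matrix clause; does not c-command the pronoun — Principle B does not apply; allowed.
— Ryan's boss: object of the matrix clause; c-commands the pronoun but lies outside its binding domain — allowed.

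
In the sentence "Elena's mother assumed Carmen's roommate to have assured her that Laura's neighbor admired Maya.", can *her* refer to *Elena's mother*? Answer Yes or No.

*her* is a pronoun; Principle B requires it to be free in its binding domain — the clause headed by 'assured'.
— Elena's mother: subject of the matrix clause; c-commands the pronoun but lies outside its binding domain — allowed.

Yes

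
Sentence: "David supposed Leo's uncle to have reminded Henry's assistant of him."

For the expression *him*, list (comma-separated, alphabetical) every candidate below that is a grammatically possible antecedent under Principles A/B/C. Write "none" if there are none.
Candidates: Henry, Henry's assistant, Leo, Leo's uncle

*him* is a pronoun; Principle B requires it to be free in its binding domain — the clause headed by 'reminded'.
— Henry: possessor inside the object DP of the clause headed by 'reminded'; does not c-command the pronoun — Principle B does not apply; allowed.
— Henry's assistant: object of the clause headed by 'reminded'; c-commands the pronoun within its binding domain — blocked (Principle B).
— Leo: possessor inside the subject DP of the clause headed by 'reminded'; does not c-command the pronoun — Principle B does not apply; allowed.
— Leo's uncle: subject of the clause headed by 'reminded'; c-commands the pronoun within its binding domain — blocked (Principle B).

Henry, Leo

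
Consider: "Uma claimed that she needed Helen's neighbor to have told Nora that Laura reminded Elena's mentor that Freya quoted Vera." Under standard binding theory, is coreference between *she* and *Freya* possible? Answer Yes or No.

*Freya* is an R-expression; Principle C requires it to be free (not bound by any c-commanding expression).
— she: subject of the clause headed by 'needed'; the pronoun c-commands the R-expression — coreference blocked (Principle C).

No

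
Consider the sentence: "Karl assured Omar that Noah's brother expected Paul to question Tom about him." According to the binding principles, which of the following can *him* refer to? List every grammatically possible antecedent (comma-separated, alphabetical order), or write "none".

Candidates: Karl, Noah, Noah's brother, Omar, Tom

Karl, Noah, Noah's brother, Omar

*him* is a pronoun; Principle B requires it to be free in its binding domain — the clause headed by 'question'.
— Karl: subject of the matrix clause; c-commands the pronoun but lies outside its binding domain — allowed.
— Noah: possessor inside the subject DP of the clause headed by 'expected'; does not c-command the pronoun — Principle B does not apply; allowed.
— Noah's brother: subject of the clause headed by 'expected'; c-commands the pronoun but lies outside its binding domain — allowed.
— Omar: object of the matrix clause; c-commands the pronoun but lies outside its binding domain — allowed.
— Tom: object of the clause headed by 'question'; c-commands the pronoun within its binding domain — blocked (Principle B).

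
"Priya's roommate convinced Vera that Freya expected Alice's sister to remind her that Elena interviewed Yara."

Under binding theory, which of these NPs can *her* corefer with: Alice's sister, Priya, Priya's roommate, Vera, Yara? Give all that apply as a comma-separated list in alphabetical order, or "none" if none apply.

Priya, Priya's roommate, Vera

*her* is a pronoun; Principle B requires it to be free in its binding domain — the clause headed by 'remind'.
— Alice's sister: subject of the clause headed by 'remind'; c-commands the pronoun within its binding domain — blocked (Principle B).
— Priya: possessor inside the subject DP of the matrix clause; does not c-command the pronoun — Principle B does not apply; allowed.
— Priya's roommate: subject of the matrix clause; c-commands the pronoun but lies outside its binding domain — allowed.
— Vera: object of the matrix clause; c-commands the pronoun but lies outside its binding domain — allowed.
— Yara: object of the clause headed by 'interviewed'; is c-commanded by the pronoun; coreference would bind this R-expression — blocked (Principle C).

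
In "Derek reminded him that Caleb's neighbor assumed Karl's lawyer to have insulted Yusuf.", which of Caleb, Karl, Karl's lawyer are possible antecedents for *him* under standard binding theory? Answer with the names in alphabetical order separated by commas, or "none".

*him* is a pronoun; Principle B requires it to be free in its binding domain — the matrix clause.
— Caleb: possessor inside the subject DP of the clause headed by 'assumed'; is c-commanded by the pronoun; coreference would bind this R-expression — blocked (Principle C).
— Karl: possessor inside the subject DP of the clause headed by 'insulted'; is c-commanded by the pronoun; coreference would bind this R-expression — blocked (Principle C).
— Karl's lawyer: subject of the clause headed by 'insulted'; is c-commanded by the pronoun; coreference would bind this R-expression — blocked (Principle C).

none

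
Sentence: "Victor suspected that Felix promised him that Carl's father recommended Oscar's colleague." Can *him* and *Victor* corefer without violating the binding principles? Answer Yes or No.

Yes

*Victor* is an R-expression; Principle C requires it to be free (not bound by any c-commanding expression).
— him: object of the clause headed by 'promised'; the pronoun does not c-command the R-expression — coreference allowed.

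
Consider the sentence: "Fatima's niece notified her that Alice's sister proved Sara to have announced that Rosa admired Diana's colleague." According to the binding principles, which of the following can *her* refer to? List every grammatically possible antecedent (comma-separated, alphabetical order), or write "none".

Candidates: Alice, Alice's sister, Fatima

*her* is a pronoun; Principle B requires it to be free in its binding domain — the matrix clause.
— Alice: possessor inside the subject DP of the clause headed by 'proved'; is c-commanded by the pronoun; coreference would bind this R-expression — blocked (Principle C).
— Alice's sister: subject of the clause headed by 'proved'; is c-commanded by the pronoun; coreference would bind this R-expression — blocked (Principle C).
— Fatima: possessor inside the subject DP of the matrix clause; does not c-command the pronoun — Principle B does not apply; allowed.

Fatima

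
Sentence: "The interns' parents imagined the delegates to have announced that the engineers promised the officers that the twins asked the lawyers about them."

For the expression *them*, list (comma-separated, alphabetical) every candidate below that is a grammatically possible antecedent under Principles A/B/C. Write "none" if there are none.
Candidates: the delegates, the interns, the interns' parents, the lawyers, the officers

*them* is a pronoun; Principle B requires it to be free in its binding domain — the clause headed by 'asked'.
— the delegates: subject of the clause headed by 'announced'; c-commands the pronoun but lies outside its binding domain — allowed.
— the interns: possessor inside the subject DP of the matrix clause; does not c-command the pronoun — Principle B does not apply; allowed.
— the interns' parents: subject of the matrix clause; c-commands the pronoun but lies outside its binding domain — allowed.
— the lawyers: object of the clause headed by 'asked'; c-commands the pronoun within its binding domain — blocked (Principle B).
— the officers: object of the clause headed by 'promised'; c-commands the pronoun but lies outside its binding domain — allowed.

the delegates, the interns, the interns' parents, the officers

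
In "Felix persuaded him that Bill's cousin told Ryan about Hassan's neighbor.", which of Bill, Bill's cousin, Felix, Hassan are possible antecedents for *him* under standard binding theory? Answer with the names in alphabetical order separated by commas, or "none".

none

*him* is a pronoun; Principle B requires it to be free in its binding domain — the matrix clause.
— Bill: possessor inside the subject DP of the clause headed by 'told'; is c-commanded by the pronoun; coreference would bind this R-expression — blocked (Principle C).
— Bill's cousin: subject of the clause headed by 'told'; is c-commanded by the pronoun; coreference would bind this R-expression — blocked (Principle C).
— Felix: subject of the matrix clause; c-commands the pronoun within its binding domain — blocked (Principle B).
— Hassan: possessor inside the second object DP of the clause headed by 'told'; is c-commanded by the pronoun; coreference would bind this R-expression — blocked (Principle C).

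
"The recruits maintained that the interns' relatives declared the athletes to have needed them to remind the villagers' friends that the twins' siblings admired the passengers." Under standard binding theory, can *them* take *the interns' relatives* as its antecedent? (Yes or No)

*them* is a pronoun; Principle B requires it to be free in its binding domain — the clause headed by 'needed'.
— the interns' relatives: subject of the clause headed by 'declared'; c-commands the pronoun but lies outside its binding domain — allowed.

Yes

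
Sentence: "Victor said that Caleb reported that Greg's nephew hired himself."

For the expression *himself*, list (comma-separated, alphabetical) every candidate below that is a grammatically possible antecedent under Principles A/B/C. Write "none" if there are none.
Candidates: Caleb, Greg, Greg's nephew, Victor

Greg's nephew

*himself* is a reflexive; Principle A requires it to be bound within its binding domain — the clause headed by 'hired'.
— Caleb: subject of the clause headed by 'reported'; c-commands the reflexive but lies outside its binding domain — cannot bind it (Principle A).
— Greg: possessor inside the subject DP of the clause headed by 'hired'; does not c-command the reflexive — cannot bind it (Principle A).
— Greg's nephew: subject of the clause headed by 'hired'; c-commands the reflexive within its binding domain — allowed (Principle A).
— Victor: subject of the matrix clause; c-commands the reflexive but lies outside its binding domain — cannot bind it (Principle A).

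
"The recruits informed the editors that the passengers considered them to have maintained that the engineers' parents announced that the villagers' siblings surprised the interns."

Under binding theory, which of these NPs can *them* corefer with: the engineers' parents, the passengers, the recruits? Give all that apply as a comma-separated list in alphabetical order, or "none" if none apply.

the recruits

*them* is a pronoun; Principle B requires it to be free in its binding domain — the clause headed by 'considered'.
— the engineers' parents: subject of the clause headed by 'announced'; is c-commanded by the pronoun; coreference would bind this R-expression — blocked (Principle C).
— the passengers: subject of the clause headed by 'considered'; c-commands the pronoun within its binding domain — blocked (Principle B).
— the recruits: subject of the matrix clause; c-commands the pronoun but lies outside its binding domain — allowed.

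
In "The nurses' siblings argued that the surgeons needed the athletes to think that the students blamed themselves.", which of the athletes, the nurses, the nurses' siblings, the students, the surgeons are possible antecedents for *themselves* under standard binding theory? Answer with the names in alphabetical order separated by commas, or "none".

*themselves* is a reflexive; Principle A requires it to be bound within its binding domain — the clause headed by 'blamed'.
— the athletes: subject of the clause headed by 'think'; c-commands the reflexive but lies outside its binding domain — cannot bind it (Principle A).
— the nurses: possessor inside the subject DP of the matrix clause; does not c-command the reflexive — cannot bind it (Principle A).
— the nurses' siblings: subject of the matrix clause; c-commands the reflexive but lies outside its binding domain — cannot bind it (Principle A).
— the students: subject of the clause headed by 'blamed'; c-commands the reflexive within its binding domain — allowed (Principle A).
— the surgeons: subject of the clause headed by 'needed'; c-commands the reflexive but lies outside its binding domain — cannot bind it (Principle A).

the students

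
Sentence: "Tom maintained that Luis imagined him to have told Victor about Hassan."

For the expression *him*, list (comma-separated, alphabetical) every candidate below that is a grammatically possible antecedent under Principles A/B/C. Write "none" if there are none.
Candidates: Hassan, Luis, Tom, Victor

*him* is a pronoun; Principle B requires it to be free in its binding domain — the clause headed by 'imagined'.
— Hassan: second object of the clause headed by 'told'; is c-commanded by the pronoun; coreference would bind this R-expression — blocked (Principle C).
— Luis: subject of the clause headed by 'imagined'; c-commands the pronoun within its binding domain — blocked (Principle B).
— Tom: subject of the matrix clause; c-commands the pronoun but lies outside its binding domain — allowed.
— Victor: object of the clause headed by 'told'; is c-commanded by the pronoun; coreference would bind this R-expression — blocked (Principle C).

Tom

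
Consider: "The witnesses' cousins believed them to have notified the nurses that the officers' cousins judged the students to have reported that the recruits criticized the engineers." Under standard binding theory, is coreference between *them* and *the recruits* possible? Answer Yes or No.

*the recruits* is an R-expression; Principle C requires it to be free (not bound by any c-commanding expression).
— them: subject of the clause headed by 'notified'; the pronoun c-commands the R-expression — coreference blocked (Principle C).

No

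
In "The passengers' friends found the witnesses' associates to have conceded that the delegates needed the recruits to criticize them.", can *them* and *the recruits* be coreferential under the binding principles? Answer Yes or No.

No

*the recruits* is an R-expression; Principle C requires it to be free (not bound by any c-commanding expression).
— them: object of the clause headed by 'criticize'; the R-expression locally c-commands the pronoun — coreference blocked (Principle B on the pronoun).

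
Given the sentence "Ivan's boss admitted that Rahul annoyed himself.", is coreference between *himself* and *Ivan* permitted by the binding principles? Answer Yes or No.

No

*himself* is a reflexive; Principle A requires it to be bound within its binding domain — the clause headed by 'annoyed'.
— Ivan: possessor inside the subject DP of the matrix clause; does not c-command the reflexive — cannot bind it (Principle A).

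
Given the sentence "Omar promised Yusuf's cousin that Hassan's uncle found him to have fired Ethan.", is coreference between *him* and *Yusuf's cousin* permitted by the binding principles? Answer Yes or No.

Yes

*him* is a pronoun; Principle B requires it to be free in its binding domain — the clause headed by 'found'.
— Yusuf's cousin: object of the matrix clause; c-commands the pronoun but lies outside its binding domain — allowed.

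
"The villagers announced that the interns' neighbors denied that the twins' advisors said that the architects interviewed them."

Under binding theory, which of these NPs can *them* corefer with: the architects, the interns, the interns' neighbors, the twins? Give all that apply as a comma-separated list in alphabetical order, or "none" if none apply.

the interns, the interns' neighbors, the twins

*them* is a pronoun; Principle B requires it to be free in its binding domain — the clause headed by 'interviewed'.
— the architects: subject of the clause headed by 'interviewed'; c-commands the pronoun within its binding domain — blocked (Principle B).
— the interns: possessor inside the subject DP of the clause headed by 'denied'; does not c-command the pronoun — Principle B does not apply; allowed.
— the interns' neighbors: subject of the clause headed by 'denied'; c-commands the pronoun but lies outside its binding domain — allowed.
— the twins: possessor inside the subject DP of the clause headed by 'said'; does not c-command the pronoun — Principle B does not apply; allowed.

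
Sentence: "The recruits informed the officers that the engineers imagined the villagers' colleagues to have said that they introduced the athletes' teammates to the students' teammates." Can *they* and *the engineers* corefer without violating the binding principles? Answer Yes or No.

Yes

*the engineers* is an R-expression; Principle C requires it to be free (not bound by any c-commanding expression).
— they: subject of the clause headed by 'introduced'; the pronoun does not c-command the R-expression — coreference allowed.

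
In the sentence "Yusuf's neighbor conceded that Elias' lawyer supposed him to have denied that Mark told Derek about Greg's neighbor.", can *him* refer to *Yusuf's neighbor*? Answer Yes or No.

*him* is a pronoun; Principle B requires it to be free in its binding domain — the clause headed by 'supposed'.
— Yusuf's neighbor: subject of the matrix clause; c-commands the pronoun but lies outside its binding domain — allowed.

Yes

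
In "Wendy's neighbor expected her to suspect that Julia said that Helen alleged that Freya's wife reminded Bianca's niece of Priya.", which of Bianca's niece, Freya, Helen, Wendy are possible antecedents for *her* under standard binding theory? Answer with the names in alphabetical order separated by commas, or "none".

Wendy

*her* is a pronoun; Principle B requires it to be free in its binding domain — the matrix clause.
— Bianca's niece: object of the clause headed by 'reminded'; is c-commanded by the pronoun; coreference would bind this R-expression — blocked (Principle C).
— Freya: possessor inside the subject DP of the clause headed by 'reminded'; is c-commanded by the pronoun; coreference would bind this R-expression — blocked (Principle C).
— Helen: subject of the clause headed by 'alleged'; is c-commanded by the pronoun; coreference would bind this R-expression — blocked (Principle C).
— Wendy: possessor inside the subject DP of the matrix clause; does not c-command the pronoun — Principle B does not apply; allowed.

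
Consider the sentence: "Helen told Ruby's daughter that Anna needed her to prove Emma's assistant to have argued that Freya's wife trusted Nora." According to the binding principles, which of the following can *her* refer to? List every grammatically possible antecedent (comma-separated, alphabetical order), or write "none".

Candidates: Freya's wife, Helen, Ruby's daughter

*her* is a pronoun; Principle B requires it to be free in its binding domain — the clause headed by 'needed'.
— Freya's wife: subject of the clause headed by 'trusted'; is c-commanded by the pronoun; coreference would bind this R-expression — blocked (Principle C).
— Helen: subject of the matrix clause; c-commands the pronoun but lies outside its binding domain — allowed.
— Ruby's daughter: object of the matrix clause; c-commands the pronoun but lies outside its binding domain — allowed.

Helen, Ruby's daughter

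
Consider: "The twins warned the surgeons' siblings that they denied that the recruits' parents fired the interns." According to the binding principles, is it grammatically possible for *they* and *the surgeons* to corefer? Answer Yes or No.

Yes

*they* is a pronoun; Principle B requires it to be free in its binding domain — the clause headed by 'denied'.
— the surgeons: possessor inside the object DP of the matrix clause; does not c-command the pronoun — Principle B does not apply; allowed.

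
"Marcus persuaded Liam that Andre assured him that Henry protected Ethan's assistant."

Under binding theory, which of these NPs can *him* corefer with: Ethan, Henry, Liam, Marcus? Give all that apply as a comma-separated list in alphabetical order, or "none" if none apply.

Liam, Marcus

*him* is a pronoun; Principle B requires it to be free in its binding domain — the clause headed by 'assured'.
— Ethan: possessor inside the object DP of the clause headed by 'protected'; is c-commanded by the pronoun; coreference would bind this R-expression — blocked (Principle C).
— Henry: subject of the clause headed by 'protected'; is c-commanded by the pronoun; coreference would bind this R-expression — blocked (Principle C).
— Liam: object of the matrix clause; c-commands the pronoun but lies outside its binding domain — allowed.
— Marcus: subject of the matrix clause; c-commands the pronoun but lies outside its binding domain — allowed.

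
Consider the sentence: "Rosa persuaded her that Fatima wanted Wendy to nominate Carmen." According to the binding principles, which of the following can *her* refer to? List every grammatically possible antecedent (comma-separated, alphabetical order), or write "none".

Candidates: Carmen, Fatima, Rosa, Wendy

none

*her* is a pronoun; Principle B requires it to be free in its binding domain — the matrix clause.
— Carmen: object of the clause headed by 'nominate'; is c-commanded by the pronoun; coreference would bind this R-expression — blocked (Principle C).
— Fatima: subject of the clause headed by 'wanted'; is c-commanded by the pronoun; coreference would bind this R-expression — blocked (Principle C).
— Rosa: subject of the matrix clause; c-commands the pronoun within its binding domain — blocked (Principle B).
— Wendy: subject of the clause headed by 'nominate'; is c-commanded by the pronoun; coreference would bind this R-expression — blocked (Principle C).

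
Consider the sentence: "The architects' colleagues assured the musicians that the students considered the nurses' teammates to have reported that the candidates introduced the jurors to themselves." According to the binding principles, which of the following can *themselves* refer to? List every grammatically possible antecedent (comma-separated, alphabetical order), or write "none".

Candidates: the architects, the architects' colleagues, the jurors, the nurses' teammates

the jurors

*themselves* is a reflexive; Principle A requires it to be bound within its binding domain — the clause headed by 'introduced'.
— the architects: possessor inside the subject DP of the matrix clause; does not c-command the reflexive — cannot bind it (Principle A).
— the architects' colleagues: subject of the matrix clause; c-commands the reflexive but lies outside its binding domain — cannot bind it (Principle A).
— the jurors: object of the clause headed by 'introduced'; c-commands the reflexive within its binding domain — allowed (Principle A).
— the nurses' teammates: subject of the clause headed by 'reported'; c-commands the reflexive but lies outside its binding domain — cannot bind it (Principle A).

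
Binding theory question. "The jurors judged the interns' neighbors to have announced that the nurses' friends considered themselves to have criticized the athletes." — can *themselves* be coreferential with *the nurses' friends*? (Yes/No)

*themselves* is a reflexive; Principle A requires it to be bound within its binding domain — the clause headed by 'considered'.
— the nurses' friends: subject of the clause headed by 'considered'; c-commands the reflexive within its binding domain — allowed (Principle A).

Yes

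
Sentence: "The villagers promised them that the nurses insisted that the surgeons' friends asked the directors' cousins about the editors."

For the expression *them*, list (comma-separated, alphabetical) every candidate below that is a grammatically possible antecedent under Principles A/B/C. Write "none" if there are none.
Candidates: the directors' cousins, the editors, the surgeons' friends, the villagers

none

*them* is a pronoun; Principle B requires it to be free in its binding domain — the matrix clause.
— the directors' cousins: object of the clause headed by 'asked'; is c-commanded by the pronoun; coreference would bind this R-expression — blocked (Principle C).
— the editors: second object of the clause headed by 'asked'; is c-commanded by the pronoun; coreference would bind this R-expression — blocked (Principle C).
— the surgeons' friends: subject of the clause headed by 'asked'; is c-commanded by the pronoun; coreference would bind this R-expression — blocked (Principle C).
— the villagers: subject of the matrix clause; c-commands the pronoun within its binding domain — blocked (Principle B).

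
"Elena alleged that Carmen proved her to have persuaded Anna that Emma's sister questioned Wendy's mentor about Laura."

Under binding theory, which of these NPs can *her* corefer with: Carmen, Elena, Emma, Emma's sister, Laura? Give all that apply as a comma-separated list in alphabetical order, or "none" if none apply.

Elena

*her* is a pronoun; Principle B requires it to be free in its binding domain — the clause headed by 'proved'.
— Carmen: subject of the clause headed by 'proved'; c-commands the pronoun within its binding domain — blocked (Principle B).
— Elena: subject of the matrix clause; c-commands the pronoun but lies outside its binding domain — allowed.
— Emma: possessor inside the subject DP of the clause headed by 'questioned'; is c-commanded by the pronoun; coreference would bind this R-expression — blocked (Principle C).
— Emma's sister: subject of the clause headed by 'questioned'; is c-commanded by the pronoun; coreference would bind this R-expression — blocked (Principle C).
— Laura: second object of the clause headed by 'questioned'; is c-commanded by the pronoun; coreference would bind this R-expression — blocked (Principle C).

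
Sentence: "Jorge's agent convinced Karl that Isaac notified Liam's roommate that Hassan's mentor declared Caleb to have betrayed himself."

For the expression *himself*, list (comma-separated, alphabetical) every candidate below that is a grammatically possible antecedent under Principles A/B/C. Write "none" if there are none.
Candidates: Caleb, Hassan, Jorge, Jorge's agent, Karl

Caleb

*himself* is a reflexive; Principle A requires it to be bound within its binding domain — the clause headed by 'betrayed'.
— Caleb: subject of the clause headed by 'betrayed'; c-commands the reflexive within its binding domain — allowed (Principle A).
— Hassan: possessor inside the subject DP of the clause headed by 'declared'; does not c-command the reflexive — cannot bind it (Principle A).
— Jorge: possessor inside the subject DP of the matrix clause; does not c-command the reflexive — cannot bind it (Principle A).
— Jorge's agent: subject of the matrix clause; c-commands the reflexive but lies outside its binding domain — cannot bind it (Principle A).
— Karl: object of the matrix clause; c-commands the reflexive but lies outside its binding domain — cannot bind it (Principle A).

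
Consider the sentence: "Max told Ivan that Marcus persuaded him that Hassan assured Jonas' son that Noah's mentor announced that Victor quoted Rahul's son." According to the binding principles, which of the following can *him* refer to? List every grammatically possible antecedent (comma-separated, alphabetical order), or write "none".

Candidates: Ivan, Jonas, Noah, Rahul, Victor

*him* is a pronoun; Principle B requires it to be free in its binding domain — the clause headed by 'persuaded'.
— Ivan: object of the matrix clause; c-commands the pronoun but lies outside its binding domain — allowed.
— Jonas: possessor inside the object DP of the clause headed by 'assured'; is c-commanded by the pronoun; coreference would bind this R-expression — blocked (Principle C).
— Noah: possessor inside the subject DP of the clause headed by 'announced'; is c-commanded by the pronoun; coreference would bind this R-expression — blocked (Principle C).
— Rahul: possessor inside the object DP of the clause headed by 'quoted'; is c-commanded by the pronoun; coreference would bind this R-expression — blocked (Principle C).
— Victor: subject of the clause headed by 'quoted'; is c-commanded by the pronoun; coreference would bind this R-expression — blocked (Principle C).

Ivan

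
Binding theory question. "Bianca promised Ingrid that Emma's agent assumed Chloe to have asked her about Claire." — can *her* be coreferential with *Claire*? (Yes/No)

*her* is a pronoun; Principle B requires it to be free in its binding domain — the clause headed by 'asked'.
— Claire: second object of the clause headed by 'asked'; is c-commanded by the pronoun; coreference would bind this R-expression — blocked (Principle C).

No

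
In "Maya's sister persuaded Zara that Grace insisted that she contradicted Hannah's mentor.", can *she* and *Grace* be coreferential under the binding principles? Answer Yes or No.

*Grace* is an R-expression; Principle C requires it to be free (not bound by any c-commanding expression).
— she: subject of the clause headed by 'contradicted'; the pronoun does not c-command the R-expression — coreference allowed.

Yes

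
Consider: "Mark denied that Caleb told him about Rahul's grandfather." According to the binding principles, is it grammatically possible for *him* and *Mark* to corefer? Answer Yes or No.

*him* is a pronoun; Principle B requires it to be free in its binding domain — the clause headed by 'told'.
— Mark: subject of the matrix clause; c-commands the pronoun but lies outside its binding domain — allowed.

Yes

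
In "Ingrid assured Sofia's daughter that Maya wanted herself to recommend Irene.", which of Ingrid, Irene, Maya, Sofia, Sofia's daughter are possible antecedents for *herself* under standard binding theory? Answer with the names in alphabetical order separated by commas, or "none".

Maya

*herself* is a reflexive; Principle A requires it to be bound within its binding domain — the clause headed by 'wanted'.
— Ingrid: subject of the matrix clause; c-commands the reflexive but lies outside its binding domain — cannot bind it (Principle A).
— Irene: object of the clause headed by 'recommend'; does not c-command the reflexive — cannot bind it (Principle A).
— Maya: subject of the clause headed by 'wanted'; c-commands the reflexive within its binding domain — allowed (Principle A).
— Sofia: possessor inside the object DP of the matrix clause; does not c-command the reflexive — cannot bind it (Principle A).
— Sofia's daughter: object of the matrix clause; c-commands the reflexive but lies outside its binding domain — cannot bind it (Principle A).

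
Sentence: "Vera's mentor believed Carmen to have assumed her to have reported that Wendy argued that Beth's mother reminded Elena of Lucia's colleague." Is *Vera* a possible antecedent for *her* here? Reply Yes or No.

Yes

*her* is a pronoun; Principle B requires it to be free in its binding domain — the clause headed by 'assumed'.
— Vera: possessor inside the subject DP of the matrix clause; does not c-command the pronoun — Principle B does not apply; allowed.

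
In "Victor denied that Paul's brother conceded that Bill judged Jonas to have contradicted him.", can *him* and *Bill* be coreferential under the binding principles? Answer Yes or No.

Yes

*Bill* is an R-expression; Principle C requires it to be free (not bound by any c-commanding expression).
— him: object of the clause headed by 'contradicted'; the pronoun does not c-command the R-expression — coreference allowed.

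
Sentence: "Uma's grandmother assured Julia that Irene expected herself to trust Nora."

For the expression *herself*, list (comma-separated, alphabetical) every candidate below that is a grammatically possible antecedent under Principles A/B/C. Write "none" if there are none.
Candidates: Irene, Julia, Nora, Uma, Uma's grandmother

Irene

*herself* is a reflexive; Principle A requires it to be bound within its binding domain — the clause headed by 'expected'.
— Irene: subject of the clause headed by 'expected'; c-commands the reflexive within its binding domain — allowed (Principle A).
— Julia: object of the matrix clause; c-commands the reflexive but lies outside its binding domain — cannot bind it (Principle A).
— Nora: object of the clause headed by 'trust'; does not c-command the reflexive — cannot bind it (Principle A).
— Uma: possessor inside the subject DP of the matrix clause; does not c-command the reflexive — cannot bind it (Principle A).
— Uma's grandmother: subject of the matrix clause; c-commands the reflexive but lies outside its binding domain — cannot bind it (Principle A).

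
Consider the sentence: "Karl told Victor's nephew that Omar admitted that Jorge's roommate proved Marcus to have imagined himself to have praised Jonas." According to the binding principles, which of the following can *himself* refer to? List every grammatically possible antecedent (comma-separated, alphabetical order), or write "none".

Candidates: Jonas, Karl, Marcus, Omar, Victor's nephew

Marcus

*himself* is a reflexive; Principle A requires it to be bound within its binding domain — the clause headed by 'imagined'.
— Jonas: object of the clause headed by 'praised'; does not c-command the reflexive — cannot bind it (Principle A).
— Karl: subject of the matrix clause; c-commands the reflexive but lies outside its binding domain — cannot bind it (Principle A).
— Marcus: subject of the clause headed by 'imagined'; c-commands the reflexive within its binding domain — allowed (Principle A).
— Omar: subject of the clause headed by 'admitted'; c-commands the reflexive but lies outside its binding domain — cannot bind it (Principle A).
— Victor's nephew: object of the matrix clause; c-commands the reflexive but lies outside its binding domain — cannot bind it (Principle A).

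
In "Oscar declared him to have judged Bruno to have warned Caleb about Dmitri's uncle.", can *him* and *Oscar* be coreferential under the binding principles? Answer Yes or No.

No

*Oscar* is an R-expression; Principle C requires it to be free (not bound by any c-commanding expression).
— him: subject of the clause headed by 'judged'; the R-expression locally c-commands the pronoun — coreference blocked (Principle B on the pronoun).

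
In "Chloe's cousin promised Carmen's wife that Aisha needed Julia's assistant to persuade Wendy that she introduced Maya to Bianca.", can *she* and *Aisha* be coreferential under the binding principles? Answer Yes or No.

Yes

*Aisha* is an R-expression; Principle C requires it to be free (not bound by any c-commanding expression).
— she: subject of the clause headed by 'introduced'; the pronoun does not c-command the R-expression — coreference allowed.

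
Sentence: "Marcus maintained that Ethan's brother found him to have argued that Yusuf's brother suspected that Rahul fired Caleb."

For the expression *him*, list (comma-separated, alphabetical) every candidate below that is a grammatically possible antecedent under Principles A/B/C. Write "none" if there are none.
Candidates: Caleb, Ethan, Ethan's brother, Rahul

Ethan

*him* is a pronoun; Principle B requires it to be free in its binding domain — the clause headed by 'found'.
— Caleb: object of the clause headed by 'fired'; is c-commanded by the pronoun; coreference would bind this R-expression — blocked (Principle C).
— Ethan: possessor inside the subject DP of the clause headed by 'found'; does not c-command the pronoun — Principle B does not apply; allowed.
— Ethan's brother: subject of the clause headed by 'found'; c-commands the pronoun within its binding domain — blocked (Principle B).
— Rahul: subject of the clause headed by 'fired'; is c-commanded by the pronoun; coreference would bind this R-expression — blocked (Principle C).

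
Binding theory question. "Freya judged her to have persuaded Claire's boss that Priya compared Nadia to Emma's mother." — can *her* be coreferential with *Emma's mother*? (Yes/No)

No

*her* is a pronoun; Principle B requires it to be free in its binding domain — the matrix clause.
— Emma's mother: second object of the clause headed by 'compared'; is c-commanded by the pronoun; coreference would bind this R-expression — blocked (Principle C).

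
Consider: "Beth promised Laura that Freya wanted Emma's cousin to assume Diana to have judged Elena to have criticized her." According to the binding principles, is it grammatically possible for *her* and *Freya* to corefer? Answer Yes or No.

*her* is a pronoun; Principle B requires it to be free in its binding domain — the clause headed by 'criticized'.
— Freya: subject of the clause headed by 'wanted'; c-commands the pronoun but lies outside its binding domain — allowed.

Yes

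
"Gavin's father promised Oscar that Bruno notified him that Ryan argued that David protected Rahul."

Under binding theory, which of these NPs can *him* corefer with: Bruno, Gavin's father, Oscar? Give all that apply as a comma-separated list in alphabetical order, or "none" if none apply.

*him* is a pronoun; Principle B requires it to be free in its binding domain — the clause headed by 'notified'.
— Bruno: subject of the clause headed by 'notified'; c-commands the pronoun within its binding domain — blocked (Principle B).
— Gavin's father: subject of the matrix clause; c-commands the pronoun but lies outside its binding domain — allowed.
— Oscar: object of the matrix clause; c-commands the pronoun but lies outside its binding domain — allowed.

Gavin's father, Oscar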